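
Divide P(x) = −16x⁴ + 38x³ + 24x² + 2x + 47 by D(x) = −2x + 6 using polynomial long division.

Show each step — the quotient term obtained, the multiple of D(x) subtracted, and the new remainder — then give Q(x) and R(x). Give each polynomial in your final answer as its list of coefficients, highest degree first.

Q = [8, 5, 3, 8]; R = [-1]

Step 1: lead(−16x⁴ + 38x³ + 24x² + 2x + 47) ÷ lead(D) = −16x⁴ ÷ −2x = 8x³. Subtract (8x³)·D = −16x⁴ + 48x³. Remainder: −10x³ + 24x² + 2x + 47.
Step 2: lead(−10x³ + 24x² + 2x + 47) ÷ lead(D) = −10x³ ÷ −2x = 5x². Subtract (5x²)·D = −10x³ + 30x². Remainder: −6x² + 2x + 47.
Step 3: lead(−6x² + 2x + 47) ÷ lead(D) = −6x² ÷ −2x = 3x. Subtract (3x)·D = −6x² + 18x. Remainder: −16x + 47.
Step 4: lead(−16x + 47) ÷ lead(D) = −16x ÷ −2x = 8. Subtract (8)·D = −16x + 48. Remainder: −1.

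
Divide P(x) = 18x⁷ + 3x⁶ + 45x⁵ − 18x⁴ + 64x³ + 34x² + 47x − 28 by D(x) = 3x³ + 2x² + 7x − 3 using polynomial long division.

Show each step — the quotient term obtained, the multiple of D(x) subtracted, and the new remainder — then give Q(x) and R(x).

Step 1: lead(18x⁷ + 3x⁶ + 45x⁵ − 18x⁴ + 64x³ + 34x² + 47x − 28) ÷ lead(D) = 18x⁷ ÷ 3x³ = 6x⁴. Subtract (6x⁴)·D = 18x⁷ + 12x⁶ + 42x⁵ − 18x⁴. Remainder: −9x⁶ + 3x⁵ + 64x³ + 34x² + 47x − 28.
Step 2: lead(−9x⁶ + 3x⁵ + 64x³ + 34x² + 47x − 28) ÷ lead(D) = −9x⁶ ÷ 3x³ = −3x³. Subtract (−3x³)·D = −9x⁶ − 6x⁵ − 21x⁴ + 9x³. Remainder: 9x⁵ + 21x⁴ + 55x³ + 34x² + 47x − 28.
Step 3: lead(9x⁵ + 21x⁴ + 55x³ + 34x² + 47x − 28) ÷ lead(D) = 9x⁵ ÷ 3x³ = 3x². Subtract (3x²)·D = 9x⁵ + 6x⁴ + 21x³ − 9x². Remainder: 15x⁴ + 34x³ + 43x² + 47x − 28.
Step 4: lead(15x⁴ + 34x³ + 43x² + 47x − 28) ÷ lead(D) = 15x⁴ ÷ 3x³ = 5x. Subtract (5x)·D = 15x⁴ + 10x³ + 35x² − 15x. Remainder: 24x³ + 8x² + 62x − 28.
Step 5: lead(24x³ + 8x² + 62x − 28) ÷ lead(D) = 24x³ ÷ 3x³ = 8. Subtract (8)·D = 24x³ + 16x² + 56x − 24. Remainder: −8x² + 6x − 4.

Q(x) = 6x⁴ − 3x³ + 3x² + 5x + 8; R(x) = −8x² + 6x − 4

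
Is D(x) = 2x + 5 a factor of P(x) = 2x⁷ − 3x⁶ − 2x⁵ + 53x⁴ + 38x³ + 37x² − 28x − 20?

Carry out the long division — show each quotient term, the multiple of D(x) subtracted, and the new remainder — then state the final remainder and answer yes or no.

Step 1: lead(2x⁷ − 3x⁶ − 2x⁵ + 53x⁴ + 38x³ + 37x² − 28x − 20) ÷ lead(D) = 2x⁷ ÷ 2x = x⁶. Subtract (x⁶)·D = 2x⁷ + 5x⁶. Remainder: −8x⁶ − 2x⁵ + 53x⁴ + 38x³ + 37x² − 28x − 20.
Step 2: lead(−8x⁶ − 2x⁵ + 53x⁴ + 38x³ + 37x² − 28x − 20) ÷ lead(D) = −8x⁶ ÷ 2x = −4x⁵. Subtract (−4x⁵)·D = −8x⁶ − 20x⁵. Remainder: 18x⁵ + 53x⁴ + 38x³ + 37x² − 28x − 20.
Step 3: lead(18x⁵ + 53x⁴ + 38x³ + 37x² − 28x − 20) ÷ lead(D) = 18x⁵ ÷ 2x = 9x⁴. Subtract (9x⁴)·D = 18x⁵ + 45x⁴. Remainder: 8x⁴ + 38x³ + 37x² − 28x − 20.
Step 4: lead(8x⁴ + 38x³ + 37x² − 28x − 20) ÷ lead(D) = 8x⁴ ÷ 2x = 4x³. Subtract (4x³)·D = 8x⁴ + 20x³. Remainder: 18x³ + 37x² − 28x − 20.
Step 5: lead(18x³ + 37x² − 28x − 20) ÷ lead(D) = 18x³ ÷ 2x = 9x². Subtract (9x²)·D = 18x³ + 45x². Remainder: −8x² − 28x − 20.
Step 6: lead(−8x² − 28x − 20) ÷ lead(D) = −8x² ÷ 2x = −4x. Subtract (−4x)·D = −8x² − 20x. Remainder: −8x − 20.
Step 7: lead(−8x − 20) ÷ lead(D) = −8x ÷ 2x = −4. Subtract (−4)·D = −8x − 20. Remainder: 0.

R(x) = 0, so D(x) is a factor of P(x). yes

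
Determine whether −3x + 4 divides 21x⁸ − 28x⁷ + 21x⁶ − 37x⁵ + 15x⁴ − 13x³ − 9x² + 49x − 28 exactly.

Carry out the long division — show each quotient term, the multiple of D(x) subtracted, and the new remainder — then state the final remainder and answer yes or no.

R(x) = 0, so D(x) is a factor of P(x). yes

Step 1: lead(21x⁸ − 28x⁷ + 21x⁶ − 37x⁵ + 15x⁴ − 13x³ − 9x² + 49x − 28) ÷ lead(D) = 21x⁸ ÷ −3x = −7x⁷. Subtract (−7x⁷)·D = 21x⁸ − 28x⁷. Remainder: 21x⁶ − 37x⁵ + 15x⁴ − 13x³ − 9x² + 49x − 28.
Step 2: lead(21x⁶ − 37x⁵ + 15x⁴ − 13x³ − 9x² + 49x − 28) ÷ lead(D) = 21x⁶ ÷ −3x = −7x⁵. Subtract (−7x⁵)·D = 21x⁶ − 28x⁵. Remainder: −9x⁵ + 15x⁴ − 13x³ − 9x² + 49x − 28.
Step 3: lead(−9x⁵ + 15x⁴ − 13x³ − 9x² + 49x − 28) ÷ lead(D) = −9x⁵ ÷ −3x = 3x⁴. Subtract (3x⁴)·D = −9x⁵ + 12x⁴. Remainder: 3x⁴ − 13x³ − 9x² + 49x − 28.
Step 4: lead(3x⁴ − 13x³ − 9x² + 49x − 28) ÷ lead(D) = 3x⁴ ÷ −3x = −x³. Subtract (−x³)·D = 3x⁴ − 4x³. Remainder: −9x³ − 9x² + 49x − 28.
Step 5: lead(−9x³ − 9x² + 49x − 28) ÷ lead(D) = −9x³ ÷ −3x = 3x². Subtract (3x²)·D = −9x³ + 12x². Remainder: −21x² + 49x − 28.
Step 6: lead(−21x² + 49x − 28) ÷ lead(D) = −21x² ÷ −3x = 7x. Subtract (7x)·D = −21x² + 28x. Remainder: 21x − 28.
Step 7: lead(21x − 28) ÷ lead(D) = 21x ÷ −3x = −7. Subtract (−7)·D = 21x − 28. Remainder: 0.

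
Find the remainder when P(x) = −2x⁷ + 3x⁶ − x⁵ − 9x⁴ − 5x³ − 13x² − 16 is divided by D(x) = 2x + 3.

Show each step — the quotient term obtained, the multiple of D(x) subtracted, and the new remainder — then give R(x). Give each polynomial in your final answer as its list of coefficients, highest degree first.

R = [2]

Step 1: lead(−2x⁷ + 3x⁶ − x⁵ − 9x⁴ − 5x³ − 13x² − 16) ÷ lead(D) = −2x⁷ ÷ 2x = −x⁶. Subtract (−x⁶)·D = −2x⁷ − 3x⁶. Remainder: 6x⁶ − x⁵ − 9x⁴ − 5x³ − 13x² − 16.
Step 2: lead(6x⁶ − x⁵ − 9x⁴ − 5x³ − 13x² − 16) ÷ lead(D) = 6x⁶ ÷ 2x = 3x⁵. Subtract (3x⁵)·D = 6x⁶ + 9x⁵. Remainder: −10x⁵ − 9x⁴ − 5x³ − 13x² − 16.
Step 3: lead(−10x⁵ − 9x⁴ − 5x³ − 13x² − 16) ÷ lead(D) = −10x⁵ ÷ 2x = −5x⁴. Subtract (−5x⁴)·D = −10x⁵ − 15x⁴. Remainder: 6x⁴ − 5x³ − 13x² − 16.
Step 4: lead(6x⁴ − 5x³ − 13x² − 16) ÷ lead(D) = 6x⁴ ÷ 2x = 3x³. Subtract (3x³)·D = 6x⁴ + 9x³. Remainder: −14x³ − 13x² − 16.
Step 5: lead(−14x³ − 13x² − 16) ÷ lead(D) = −14x³ ÷ 2x = −7x². Subtract (−7x²)·D = −14x³ − 21x². Remainder: 8x² − 16.
Step 6: lead(8x² − 16) ÷ lead(D) = 8x² ÷ 2x = 4x. Subtract (4x)·D = 8x² + 12x. Remainder: −12x − 16.
Step 7: lead(−12x − 16) ÷ lead(D) = −12x ÷ 2x = −6. Subtract (−6)·D = −12x − 18. Remainder: 2.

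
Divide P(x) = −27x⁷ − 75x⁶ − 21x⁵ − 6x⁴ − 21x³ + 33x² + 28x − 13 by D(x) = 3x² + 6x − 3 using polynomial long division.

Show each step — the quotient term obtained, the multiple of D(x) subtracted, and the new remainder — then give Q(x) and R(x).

Q(x) = −9x⁵ − 7x⁴ − 2x³ − 5x² + x + 4; R(x) = 7x − 1

Step 1: lead(−27x⁷ − 75x⁶ − 21x⁵ − 6x⁴ − 21x³ + 33x² + 28x − 13) ÷ lead(D) = −27x⁷ ÷ 3x² = −9x⁵. Subtract (−9x⁵)·D = −27x⁷ − 54x⁶ + 27x⁵. Remainder: −21x⁶ − 48x⁵ − 6x⁴ − 21x³ + 33x² + 28x − 13.
Step 2: lead(−21x⁶ − 48x⁵ − 6x⁴ − 21x³ + 33x² + 28x − 13) ÷ lead(D) = −21x⁶ ÷ 3x² = −7x⁴. Subtract (−7x⁴)·D = −21x⁶ − 42x⁵ + 21x⁴. Remainder: −6x⁵ − 27x⁴ − 21x³ + 33x² + 28x − 13.
Step 3: lead(−6x⁵ − 27x⁴ − 21x³ + 33x² + 28x − 13) ÷ lead(D) = −6x⁵ ÷ 3x² = −2x³. Subtract (−2x³)·D = −6x⁵ − 12x⁴ + 6x³. Remainder: −15x⁴ − 27x³ + 33x² + 28x − 13.
Step 4: lead(−15x⁴ − 27x³ + 33x² + 28x − 13) ÷ lead(D) = −15x⁴ ÷ 3x² = −5x². Subtract (−5x²)·D = −15x⁴ − 30x³ + 15x². Remainder: 3x³ + 18x² + 28x − 13.
Step 5: lead(3x³ + 18x² + 28x − 13) ÷ lead(D) = 3x³ ÷ 3x² = x. Subtract (x)·D = 3x³ + 6x² − 3x. Remainder: 12x² + 31x − 13.
Step 6: lead(12x² + 31x − 13) ÷ lead(D) = 12x² ÷ 3x² = 4. Subtract (4)·D = 12x² + 24x − 12. Remainder: 7x − 1.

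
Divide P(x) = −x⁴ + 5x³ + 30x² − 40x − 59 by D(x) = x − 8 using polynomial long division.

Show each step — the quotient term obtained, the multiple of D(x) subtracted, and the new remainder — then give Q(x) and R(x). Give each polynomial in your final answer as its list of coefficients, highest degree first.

Step 1: lead(−x⁴ + 5x³ + 30x² − 40x − 59) ÷ lead(D) = −x⁴ ÷ x = −x³. Subtract (−x³)·D = −x⁴ + 8x³. Remainder: −3x³ + 30x² − 40x − 59.
Step 2: lead(−3x³ + 30x² − 40x − 59) ÷ lead(D) = −3x³ ÷ x = −3x². Subtract (−3x²)·D = −3x³ + 24x². Remainder: 6x² − 40x − 59.
Step 3: lead(6x² − 40x − 59) ÷ lead(D) = 6x² ÷ x = 6x. Subtract (6x)·D = 6x² − 48x. Remainder: 8x − 59.
Step 4: lead(8x − 59) ÷ lead(D) = 8x ÷ x = 8. Subtract (8)·D = 8x − 64. Remainder: 5.

Q = [-1, -3, 6, 8]; R = [5]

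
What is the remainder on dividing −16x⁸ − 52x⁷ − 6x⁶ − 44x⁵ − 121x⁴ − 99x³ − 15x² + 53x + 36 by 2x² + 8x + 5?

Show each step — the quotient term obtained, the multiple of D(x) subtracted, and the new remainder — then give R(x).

R(x) = 6

Step 1: lead(−16x⁸ − 52x⁷ − 6x⁶ − 44x⁵ − 121x⁴ − 99x³ − 15x² + 53x + 36) ÷ lead(D) = −16x⁸ ÷ 2x² = −8x⁶. Subtract (−8x⁶)·D = −16x⁸ − 64x⁷ − 40x⁶. Remainder: 12x⁷ + 34x⁶ − 44x⁵ − 121x⁴ − 99x³ − 15x² + 53x + 36.
Step 2: lead(12x⁷ + 34x⁶ − 44x⁵ − 121x⁴ − 99x³ − 15x² + 53x + 36) ÷ lead(D) = 12x⁷ ÷ 2x² = 6x⁵. Subtract (6x⁵)·D = 12x⁷ + 48x⁶ + 30x⁵. Remainder: −14x⁶ − 74x⁵ − 121x⁴ − 99x³ − 15x² + 53x + 36.
Step 3: lead(−14x⁶ − 74x⁵ − 121x⁴ − 99x³ − 15x² + 53x + 36) ÷ lead(D) = −14x⁶ ÷ 2x² = −7x⁴. Subtract (−7x⁴)·D = −14x⁶ − 56x⁵ − 35x⁴. Remainder: −18x⁵ − 86x⁴ − 99x³ − 15x² + 53x + 36.
Step 4: lead(−18x⁵ − 86x⁴ − 99x³ − 15x² + 53x + 36) ÷ lead(D) = −18x⁵ ÷ 2x² = −9x³. Subtract (−9x³)·D = −18x⁵ − 72x⁴ − 45x³. Remainder: −14x⁴ − 54x³ − 15x² + 53x + 36.
Step 5: lead(−14x⁴ − 54x³ − 15x² + 53x + 36) ÷ lead(D) = −14x⁴ ÷ 2x² = −7x². Subtract (−7x²)·D = −14x⁴ − 56x³ − 35x². Remainder: 2x³ + 20x² + 53x + 36.
Step 6: lead(2x³ + 20x² + 53x + 36) ÷ lead(D) = 2x³ ÷ 2x² = x. Subtract (x)·D = 2x³ + 8x² + 5x. Remainder: 12x² + 48x + 36.
Step 7: lead(12x² + 48x + 36) ÷ lead(D) = 12x² ÷ 2x² = 6. Subtract (6)·D = 12x² + 48x + 30. Remainder: 6.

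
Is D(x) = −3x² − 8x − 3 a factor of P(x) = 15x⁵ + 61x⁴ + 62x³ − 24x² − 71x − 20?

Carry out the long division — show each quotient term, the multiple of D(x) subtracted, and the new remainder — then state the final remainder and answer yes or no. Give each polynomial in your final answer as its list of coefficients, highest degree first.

R = [-6, 1], so D(x) is not a factor of P(x). no

Step 1: lead(15x⁵ + 61x⁴ + 62x³ − 24x² − 71x − 20) ÷ lead(D) = 15x⁵ ÷ −3x² = −5x³. Subtract (−5x³)·D = 15x⁵ + 40x⁴ + 15x³. Remainder: 21x⁴ + 47x³ − 24x² − 71x − 20.
Step 2: lead(21x⁴ + 47x³ − 24x² − 71x − 20) ÷ lead(D) = 21x⁴ ÷ −3x² = −7x². Subtract (−7x²)·D = 21x⁴ + 56x³ + 21x². Remainder: −9x³ − 45x² − 71x − 20.
Step 3: lead(−9x³ − 45x² − 71x − 20) ÷ lead(D) = −9x³ ÷ −3x² = 3x. Subtract (3x)·D = −9x³ − 24x² − 9x. Remainder: −21x² − 62x − 20.
Step 4: lead(−21x² − 62x − 20) ÷ lead(D) = −21x² ÷ −3x² = 7. Subtract (7)·D = −21x² − 56x − 21. Remainder: −6x + 1.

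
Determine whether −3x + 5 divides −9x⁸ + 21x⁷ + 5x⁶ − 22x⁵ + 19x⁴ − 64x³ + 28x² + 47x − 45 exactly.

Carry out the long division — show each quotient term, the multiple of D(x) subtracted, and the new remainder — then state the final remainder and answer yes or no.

Step 1: lead(−9x⁸ + 21x⁷ + 5x⁶ − 22x⁵ + 19x⁴ − 64x³ + 28x² + 47x − 45) ÷ lead(D) = −9x⁸ ÷ −3x = 3x⁷. Subtract (3x⁷)·D = −9x⁸ + 15x⁷. Remainder: 6x⁷ + 5x⁶ − 22x⁵ + 19x⁴ − 64x³ + 28x² + 47x − 45.
Step 2: lead(6x⁷ + 5x⁶ − 22x⁵ + 19x⁴ − 64x³ + 28x² + 47x − 45) ÷ lead(D) = 6x⁷ ÷ −3x = −2x⁶. Subtract (−2x⁶)·D = 6x⁷ − 10x⁶. Remainder: 15x⁶ − 22x⁵ + 19x⁴ − 64x³ + 28x² + 47x − 45.
Step 3: lead(15x⁶ − 22x⁵ + 19x⁴ − 64x³ + 28x² + 47x − 45) ÷ lead(D) = 15x⁶ ÷ −3x = −5x⁵. Subtract (−5x⁵)·D = 15x⁶ − 25x⁵. Remainder: 3x⁵ + 19x⁴ − 64x³ + 28x² + 47x − 45.
Step 4: lead(3x⁵ + 19x⁴ − 64x³ + 28x² + 47x − 45) ÷ lead(D) = 3x⁵ ÷ −3x = −x⁴. Subtract (−x⁴)·D = 3x⁵ − 5x⁴. Remainder: 24x⁴ − 64x³ + 28x² + 47x − 45.
Step 5: lead(24x⁴ − 64x³ + 28x² + 47x − 45) ÷ lead(D) = 24x⁴ ÷ −3x = −8x³. Subtract (−8x³)·D = 24x⁴ − 40x³. Remainder: −24x³ + 28x² + 47x − 45.
Step 6: lead(−24x³ + 28x² + 47x − 45) ÷ lead(D) = −24x³ ÷ −3x = 8x². Subtract (8x²)·D = −24x³ + 40x². Remainder: −12x² + 47x − 45.
Step 7: lead(−12x² + 47x − 45) ÷ lead(D) = −12x² ÷ −3x = 4x. Subtract (4x)·D = −12x² + 20x. Remainder: 27x − 45.
Step 8: lead(27x − 45) ÷ lead(D) = 27x ÷ −3x = −9. Subtract (−9)·D = 27x − 45. Remainder: 0.

R(x) = 0, so D(x) is a factor of P(x). yes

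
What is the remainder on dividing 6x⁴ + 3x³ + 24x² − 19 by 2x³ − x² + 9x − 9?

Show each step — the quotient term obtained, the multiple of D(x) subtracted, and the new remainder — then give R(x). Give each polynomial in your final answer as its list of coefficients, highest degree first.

R = [8]

Step 1: lead(6x⁴ + 3x³ + 24x² − 19) ÷ lead(D) = 6x⁴ ÷ 2x³ = 3x. Subtract (3x)·D = 6x⁴ − 3x³ + 27x² − 27x. Remainder: 6x³ − 3x² + 27x − 19.
Step 2: lead(6x³ − 3x² + 27x − 19) ÷ lead(D) = 6x³ ÷ 2x³ = 3. Subtract (3)·D = 6x³ − 3x² + 27x − 27. Remainder: 8.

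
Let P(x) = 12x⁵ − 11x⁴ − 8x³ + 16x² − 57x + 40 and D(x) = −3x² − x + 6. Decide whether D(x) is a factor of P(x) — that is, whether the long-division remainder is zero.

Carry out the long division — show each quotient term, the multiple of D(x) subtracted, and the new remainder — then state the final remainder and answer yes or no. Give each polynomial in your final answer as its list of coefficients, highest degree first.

R = [-8, -2], so D(x) is not a factor of P(x). no

Step 1: lead(12x⁵ − 11x⁴ − 8x³ + 16x² − 57x + 40) ÷ lead(D) = 12x⁵ ÷ −3x² = −4x³. Subtract (−4x³)·D = 12x⁵ + 4x⁴ − 24x³. Remainder: −15x⁴ + 16x³ + 16x² − 57x + 40.
Step 2: lead(−15x⁴ + 16x³ + 16x² − 57x + 40) ÷ lead(D) = −15x⁴ ÷ −3x² = 5x². Subtract (5x²)·D = −15x⁴ − 5x³ + 30x². Remainder: 21x³ − 14x² − 57x + 40.
Step 3: lead(21x³ − 14x² − 57x + 40) ÷ lead(D) = 21x³ ÷ −3x² = −7x. Subtract (−7x)·D = 21x³ + 7x² − 42x. Remainder: −21x² − 15x + 40.
Step 4: lead(−21x² − 15x + 40) ÷ lead(D) = −21x² ÷ −3x² = 7. Subtract (7)·D = −21x² − 7x + 42. Remainder: −8x − 2.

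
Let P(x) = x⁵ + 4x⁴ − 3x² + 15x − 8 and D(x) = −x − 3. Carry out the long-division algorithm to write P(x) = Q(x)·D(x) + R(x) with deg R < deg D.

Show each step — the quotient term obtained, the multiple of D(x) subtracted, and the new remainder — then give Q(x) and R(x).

Q(x) = −x⁴ − x³ + 3x² − 6x + 3; R(x) = 1

Step 1: lead(x⁵ + 4x⁴ − 3x² + 15x − 8) ÷ lead(D) = x⁵ ÷ −x = −x⁴. Subtract (−x⁴)·D = x⁵ + 3x⁴. Remainder: x⁴ − 3x² + 15x − 8.
Step 2: lead(x⁴ − 3x² + 15x − 8) ÷ lead(D) = x⁴ ÷ −x = −x³. Subtract (−x³)·D = x⁴ + 3x³. Remainder: −3x³ − 3x² + 15x − 8.
Step 3: lead(−3x³ − 3x² + 15x − 8) ÷ lead(D) = −3x³ ÷ −x = 3x². Subtract (3x²)·D = −3x³ − 9x². Remainder: 6x² + 15x − 8.
Step 4: lead(6x² + 15x − 8) ÷ lead(D) = 6x² ÷ −x = −6x. Subtract (−6x)·D = 6x² + 18x. Remainder: −3x − 8.
Step 5: lead(−3x − 8) ÷ lead(D) = −3x ÷ −x = 3. Subtract (3)·D = −3x − 9. Remainder: 1.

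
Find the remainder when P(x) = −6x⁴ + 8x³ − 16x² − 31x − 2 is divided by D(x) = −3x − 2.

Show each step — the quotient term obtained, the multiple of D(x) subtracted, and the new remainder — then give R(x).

Step 1: lead(−6x⁴ + 8x³ − 16x² − 31x − 2) ÷ lead(D) = −6x⁴ ÷ −3x = 2x³. Subtract (2x³)·D = −6x⁴ − 4x³. Remainder: 12x³ − 16x² − 31x − 2.
Step 2: lead(12x³ − 16x² − 31x − 2) ÷ lead(D) = 12x³ ÷ −3x = −4x². Subtract (−4x²)·D = 12x³ + 8x². Remainder: −24x² − 31x − 2.
Step 3: lead(−24x² − 31x − 2) ÷ lead(D) = −24x² ÷ −3x = 8x. Subtract (8x)·D = −24x² − 16x. Remainder: −15x − 2.
Step 4: lead(−15x − 2) ÷ lead(D) = −15x ÷ −3x = 5. Subtract (5)·D = −15x − 10. Remainder: 8.

R(x) = 8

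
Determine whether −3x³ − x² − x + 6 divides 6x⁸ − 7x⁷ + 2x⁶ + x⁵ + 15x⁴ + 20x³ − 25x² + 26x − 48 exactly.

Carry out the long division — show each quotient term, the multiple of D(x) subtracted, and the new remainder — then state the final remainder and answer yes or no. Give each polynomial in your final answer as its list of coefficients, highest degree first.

R = [0], so D(x) is a factor of P(x). yes

Step 1: lead(6x⁸ − 7x⁷ + 2x⁶ + x⁵ + 15x⁴ + 20x³ − 25x² + 26x − 48) ÷ lead(D) = 6x⁸ ÷ −3x³ = −2x⁵. Subtract (−2x⁵)·D = 6x⁸ + 2x⁷ + 2x⁶ − 12x⁵. Remainder: −9x⁷ + 13x⁵ + 15x⁴ + 20x³ − 25x² + 26x − 48.
Step 2: lead(−9x⁷ + 13x⁵ + 15x⁴ + 20x³ − 25x² + 26x − 48) ÷ lead(D) = −9x⁷ ÷ −3x³ = 3x⁴. Subtract (3x⁴)·D = −9x⁷ − 3x⁶ − 3x⁵ + 18x⁴. Remainder: 3x⁶ + 16x⁵ − 3x⁴ + 20x³ − 25x² + 26x − 48.
Step 3: lead(3x⁶ + 16x⁵ − 3x⁴ + 20x³ − 25x² + 26x − 48) ÷ lead(D) = 3x⁶ ÷ −3x³ = −x³. Subtract (−x³)·D = 3x⁶ + x⁵ + x⁴ − 6x³. Remainder: 15x⁵ − 4x⁴ + 26x³ − 25x² + 26x − 48.
Step 4: lead(15x⁵ − 4x⁴ + 26x³ − 25x² + 26x − 48) ÷ lead(D) = 15x⁵ ÷ −3x³ = −5x². Subtract (−5x²)·D = 15x⁵ + 5x⁴ + 5x³ − 30x². Remainder: −9x⁴ + 21x³ + 5x² + 26x − 48.
Step 5: lead(−9x⁴ + 21x³ + 5x² + 26x − 48) ÷ lead(D) = −9x⁴ ÷ −3x³ = 3x. Subtract (3x)·D = −9x⁴ − 3x³ − 3x² + 18x. Remainder: 24x³ + 8x² + 8x − 48.
Step 6: lead(24x³ + 8x² + 8x − 48) ÷ lead(D) = 24x³ ÷ −3x³ = −8. Subtract (−8)·D = 24x³ + 8x² + 8x − 48. Remainder: 0.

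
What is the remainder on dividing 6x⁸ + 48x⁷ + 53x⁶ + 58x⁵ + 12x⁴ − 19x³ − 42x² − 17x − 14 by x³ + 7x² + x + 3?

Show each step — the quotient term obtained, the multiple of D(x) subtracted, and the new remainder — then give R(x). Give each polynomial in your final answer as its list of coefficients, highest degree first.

Step 1: lead(6x⁸ + 48x⁷ + 53x⁶ + 58x⁵ + 12x⁴ − 19x³ − 42x² − 17x − 14) ÷ lead(D) = 6x⁸ ÷ x³ = 6x⁵. Subtract (6x⁵)·D = 6x⁸ + 42x⁷ + 6x⁶ + 18x⁵. Remainder: 6x⁷ + 47x⁶ + 40x⁵ + 12x⁴ − 19x³ − 42x² − 17x − 14.
Step 2: lead(6x⁷ + 47x⁶ + 40x⁵ + 12x⁴ − 19x³ − 42x² − 17x − 14) ÷ lead(D) = 6x⁷ ÷ x³ = 6x⁴. Subtract (6x⁴)·D = 6x⁷ + 42x⁶ + 6x⁵ + 18x⁴. Remainder: 5x⁶ + 34x⁵ − 6x⁴ − 19x³ − 42x² − 17x − 14.
Step 3: lead(5x⁶ + 34x⁵ − 6x⁴ − 19x³ − 42x² − 17x − 14) ÷ lead(D) = 5x⁶ ÷ x³ = 5x³. Subtract (5x³)·D = 5x⁶ + 35x⁵ + 5x⁴ + 15x³. Remainder: −x⁵ − 11x⁴ − 34x³ − 42x² − 17x − 14.
Step 4: lead(−x⁵ − 11x⁴ − 34x³ − 42x² − 17x − 14) ÷ lead(D) = −x⁵ ÷ x³ = −x². Subtract (−x²)·D = −x⁵ − 7x⁴ − x³ − 3x². Remainder: −4x⁴ − 33x³ − 39x² − 17x − 14.
Step 5: lead(−4x⁴ − 33x³ − 39x² − 17x − 14) ÷ lead(D) = −4x⁴ ÷ x³ = −4x. Subtract (−4x)·D = −4x⁴ − 28x³ − 4x² − 12x. Remainder: −5x³ − 35x² − 5x − 14.
Step 6: lead(−5x³ − 35x² − 5x − 14) ÷ lead(D) = −5x³ ÷ x³ = −5. Subtract (−5)·D = −5x³ − 35x² − 5x − 15. Remainder: 1.

R = [1]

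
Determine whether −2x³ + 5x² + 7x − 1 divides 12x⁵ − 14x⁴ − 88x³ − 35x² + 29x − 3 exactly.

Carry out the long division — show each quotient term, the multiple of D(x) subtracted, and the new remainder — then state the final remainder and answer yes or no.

R(x) = 0, so D(x) is a factor of P(x). yes

Step 1: lead(12x⁵ − 14x⁴ − 88x³ − 35x² + 29x − 3) ÷ lead(D) = 12x⁵ ÷ −2x³ = −6x². Subtract (−6x²)·D = 12x⁵ − 30x⁴ − 42x³ + 6x². Remainder: 16x⁴ − 46x³ − 41x² + 29x − 3.
Step 2: lead(16x⁴ − 46x³ − 41x² + 29x − 3) ÷ lead(D) = 16x⁴ ÷ −2x³ = −8x. Subtract (−8x)·D = 16x⁴ − 40x³ − 56x² + 8x. Remainder: −6x³ + 15x² + 21x − 3.
Step 3: lead(−6x³ + 15x² + 21x − 3) ÷ lead(D) = −6x³ ÷ −2x³ = 3. Subtract (3)·D = −6x³ + 15x² + 21x − 3. Remainder: 0.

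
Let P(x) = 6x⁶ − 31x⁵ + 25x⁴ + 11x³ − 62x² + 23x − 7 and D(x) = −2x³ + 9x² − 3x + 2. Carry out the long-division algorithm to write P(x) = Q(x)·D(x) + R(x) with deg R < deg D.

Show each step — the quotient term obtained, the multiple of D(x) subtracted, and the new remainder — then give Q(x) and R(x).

Step 1: lead(6x⁶ − 31x⁵ + 25x⁴ + 11x³ − 62x² + 23x − 7) ÷ lead(D) = 6x⁶ ÷ −2x³ = −3x³. Subtract (−3x³)·D = 6x⁶ − 27x⁵ + 9x⁴ − 6x³. Remainder: −4x⁵ + 16x⁴ + 17x³ − 62x² + 23x − 7.
Step 2: lead(−4x⁵ + 16x⁴ + 17x³ − 62x² + 23x − 7) ÷ lead(D) = −4x⁵ ÷ −2x³ = 2x². Subtract (2x²)·D = −4x⁵ + 18x⁴ − 6x³ + 4x². Remainder: −2x⁴ + 23x³ − 66x² + 23x − 7.
Step 3: lead(−2x⁴ + 23x³ − 66x² + 23x − 7) ÷ lead(D) = −2x⁴ ÷ −2x³ = x. Subtract (x)·D = −2x⁴ + 9x³ − 3x² + 2x. Remainder: 14x³ − 63x² + 21x − 7.
Step 4: lead(14x³ − 63x² + 21x − 7) ÷ lead(D) = 14x³ ÷ −2x³ = −7. Subtract (−7)·D = 14x³ − 63x² + 21x − 14. Remainder: 7.

Q(x) = −3x³ + 2x² + x − 7; R(x) = 7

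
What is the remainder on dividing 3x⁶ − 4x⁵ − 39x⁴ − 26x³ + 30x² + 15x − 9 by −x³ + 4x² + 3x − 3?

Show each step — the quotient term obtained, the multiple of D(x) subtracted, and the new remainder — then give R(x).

Step 1: lead(3x⁶ − 4x⁵ − 39x⁴ − 26x³ + 30x² + 15x − 9) ÷ lead(D) = 3x⁶ ÷ −x³ = −3x³. Subtract (−3x³)·D = 3x⁶ − 12x⁵ − 9x⁴ + 9x³. Remainder: 8x⁵ − 30x⁴ − 35x³ + 30x² + 15x − 9.
Step 2: lead(8x⁵ − 30x⁴ − 35x³ + 30x² + 15x − 9) ÷ lead(D) = 8x⁵ ÷ −x³ = −8x². Subtract (−8x²)·D = 8x⁵ − 32x⁴ − 24x³ + 24x². Remainder: 2x⁴ − 11x³ + 6x² + 15x − 9.
Step 3: lead(2x⁴ − 11x³ + 6x² + 15x − 9) ÷ lead(D) = 2x⁴ ÷ −x³ = −2x. Subtract (−2x)·D = 2x⁴ − 8x³ − 6x² + 6x. Remainder: −3x³ + 12x² + 9x − 9.
Step 4: lead(−3x³ + 12x² + 9x − 9) ÷ lead(D) = −3x³ ÷ −x³ = 3. Subtract (3)·D = −3x³ + 12x² + 9x − 9. Remainder: 0.

R(x) = 0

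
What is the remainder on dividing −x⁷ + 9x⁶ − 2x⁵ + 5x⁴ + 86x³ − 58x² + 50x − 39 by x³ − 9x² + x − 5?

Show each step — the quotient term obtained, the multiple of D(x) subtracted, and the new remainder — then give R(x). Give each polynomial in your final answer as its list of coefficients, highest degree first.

R = [-1, -9]

Step 1: lead(−x⁷ + 9x⁶ − 2x⁵ + 5x⁴ + 86x³ − 58x² + 50x − 39) ÷ lead(D) = −x⁷ ÷ x³ = −x⁴. Subtract (−x⁴)·D = −x⁷ + 9x⁶ − x⁵ + 5x⁴. Remainder: −x⁵ + 86x³ − 58x² + 50x − 39.
Step 2: lead(−x⁵ + 86x³ − 58x² + 50x − 39) ÷ lead(D) = −x⁵ ÷ x³ = −x². Subtract (−x²)·D = −x⁵ + 9x⁴ − x³ + 5x². Remainder: −9x⁴ + 87x³ − 63x² + 50x − 39.
Step 3: lead(−9x⁴ + 87x³ − 63x² + 50x − 39) ÷ lead(D) = −9x⁴ ÷ x³ = −9x. Subtract (−9x)·D = −9x⁴ + 81x³ − 9x² + 45x. Remainder: 6x³ − 54x² + 5x − 39.
Step 4: lead(6x³ − 54x² + 5x − 39) ÷ lead(D) = 6x³ ÷ x³ = 6. Subtract (6)·D = 6x³ − 54x² + 6x − 30. Remainder: −x − 9.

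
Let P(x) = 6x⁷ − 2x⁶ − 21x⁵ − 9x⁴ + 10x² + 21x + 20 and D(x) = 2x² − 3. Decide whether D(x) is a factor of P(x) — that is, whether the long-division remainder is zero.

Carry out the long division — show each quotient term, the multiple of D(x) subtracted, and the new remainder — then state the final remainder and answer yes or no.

R(x) = −6x + 8, so D(x) is not a factor of P(x). no

Step 1: lead(6x⁷ − 2x⁶ − 21x⁵ − 9x⁴ + 10x² + 21x + 20) ÷ lead(D) = 6x⁷ ÷ 2x² = 3x⁵. Subtract (3x⁵)·D = 6x⁷ − 9x⁵. Remainder: −2x⁶ − 12x⁵ − 9x⁴ + 10x² + 21x + 20.
Step 2: lead(−2x⁶ − 12x⁵ − 9x⁴ + 10x² + 21x + 20) ÷ lead(D) = −2x⁶ ÷ 2x² = −x⁴. Subtract (−x⁴)·D = −2x⁶ + 3x⁴. Remainder: −12x⁵ − 12x⁴ + 10x² + 21x + 20.
Step 3: lead(−12x⁵ − 12x⁴ + 10x² + 21x + 20) ÷ lead(D) = −12x⁵ ÷ 2x² = −6x³. Subtract (−6x³)·D = −12x⁵ + 18x³. Remainder: −12x⁴ − 18x³ + 10x² + 21x + 20.
Step 4: lead(−12x⁴ − 18x³ + 10x² + 21x + 20) ÷ lead(D) = −12x⁴ ÷ 2x² = −6x². Subtract (−6x²)·D = −12x⁴ + 18x². Remainder: −18x³ − 8x² + 21x + 20.
Step 5: lead(−18x³ − 8x² + 21x + 20) ÷ lead(D) = −18x³ ÷ 2x² = −9x. Subtract (−9x)·D = −18x³ + 27x. Remainder: −8x² − 6x + 20.
Step 6: lead(−8x² − 6x + 20) ÷ lead(D) = −8x² ÷ 2x² = −4. Subtract (−4)·D = −8x² + 12. Remainder: −6x + 8.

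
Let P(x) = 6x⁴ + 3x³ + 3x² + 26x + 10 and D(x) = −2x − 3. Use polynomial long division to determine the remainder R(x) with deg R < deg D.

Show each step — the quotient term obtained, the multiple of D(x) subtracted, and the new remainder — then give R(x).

Step 1: lead(6x⁴ + 3x³ + 3x² + 26x + 10) ÷ lead(D) = 6x⁴ ÷ −2x = −3x³. Subtract (−3x³)·D = 6x⁴ + 9x³. Remainder: −6x³ + 3x² + 26x + 10.
Step 2: lead(−6x³ + 3x² + 26x + 10) ÷ lead(D) = −6x³ ÷ −2x = 3x². Subtract (3x²)·D = −6x³ − 9x². Remainder: 12x² + 26x + 10.
Step 3: lead(12x² + 26x + 10) ÷ lead(D) = 12x² ÷ −2x = −6x. Subtract (−6x)·D = 12x² + 18x. Remainder: 8x + 10.
Step 4: lead(8x + 10) ÷ lead(D) = 8x ÷ −2x = −4. Subtract (−4)·D = 8x + 12. Remainder: −2.

R(x) = −2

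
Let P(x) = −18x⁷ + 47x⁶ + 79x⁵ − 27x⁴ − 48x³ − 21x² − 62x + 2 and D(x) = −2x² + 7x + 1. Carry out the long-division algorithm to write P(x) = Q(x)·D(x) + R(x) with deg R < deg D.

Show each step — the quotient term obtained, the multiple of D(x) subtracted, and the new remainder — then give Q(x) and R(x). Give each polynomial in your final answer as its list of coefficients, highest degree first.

Q = [9, 8, -7, -7, -4, -7]; R = [-9, 9]

Step 1: lead(−18x⁷ + 47x⁶ + 79x⁵ − 27x⁴ − 48x³ − 21x² − 62x + 2) ÷ lead(D) = −18x⁷ ÷ −2x² = 9x⁵. Subtract (9x⁵)·D = −18x⁷ + 63x⁶ + 9x⁵. Remainder: −16x⁶ + 70x⁵ − 27x⁴ − 48x³ − 21x² − 62x + 2.
Step 2: lead(−16x⁶ + 70x⁵ − 27x⁴ − 48x³ − 21x² − 62x + 2) ÷ lead(D) = −16x⁶ ÷ −2x² = 8x⁴. Subtract (8x⁴)·D = −16x⁶ + 56x⁵ + 8x⁴. Remainder: 14x⁵ − 35x⁴ − 48x³ − 21x² − 62x + 2.
Step 3: lead(14x⁵ − 35x⁴ − 48x³ − 21x² − 62x + 2) ÷ lead(D) = 14x⁵ ÷ −2x² = −7x³. Subtract (−7x³)·D = 14x⁵ − 49x⁴ − 7x³. Remainder: 14x⁴ − 41x³ − 21x² − 62x + 2.
Step 4: lead(14x⁴ − 41x³ − 21x² − 62x + 2) ÷ lead(D) = 14x⁴ ÷ −2x² = −7x². Subtract (−7x²)·D = 14x⁴ − 49x³ − 7x². Remainder: 8x³ − 14x² − 62x + 2.
Step 5: lead(8x³ − 14x² − 62x + 2) ÷ lead(D) = 8x³ ÷ −2x² = −4x. Subtract (−4x)·D = 8x³ − 28x² − 4x. Remainder: 14x² − 58x + 2.
Step 6: lead(14x² − 58x + 2) ÷ lead(D) = 14x² ÷ −2x² = −7. Subtract (−7)·D = 14x² − 49x − 7. Remainder: −9x + 9.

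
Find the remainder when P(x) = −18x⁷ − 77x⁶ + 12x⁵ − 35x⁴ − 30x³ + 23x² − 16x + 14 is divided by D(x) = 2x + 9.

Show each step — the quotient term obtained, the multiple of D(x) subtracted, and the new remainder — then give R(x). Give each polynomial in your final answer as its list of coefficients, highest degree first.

Step 1: lead(−18x⁷ − 77x⁶ + 12x⁵ − 35x⁴ − 30x³ + 23x² − 16x + 14) ÷ lead(D) = −18x⁷ ÷ 2x = −9x⁶. Subtract (−9x⁶)·D = −18x⁷ − 81x⁶. Remainder: 4x⁶ + 12x⁵ − 35x⁴ − 30x³ + 23x² − 16x + 14.
Step 2: lead(4x⁶ + 12x⁵ − 35x⁴ − 30x³ + 23x² − 16x + 14) ÷ lead(D) = 4x⁶ ÷ 2x = 2x⁵. Subtract (2x⁵)·D = 4x⁶ + 18x⁵. Remainder: −6x⁵ − 35x⁴ − 30x³ + 23x² − 16x + 14.
Step 3: lead(−6x⁵ − 35x⁴ − 30x³ + 23x² − 16x + 14) ÷ lead(D) = −6x⁵ ÷ 2x = −3x⁴. Subtract (−3x⁴)·D = −6x⁵ − 27x⁴. Remainder: −8x⁴ − 30x³ + 23x² − 16x + 14.
Step 4: lead(−8x⁴ − 30x³ + 23x² − 16x + 14) ÷ lead(D) = −8x⁴ ÷ 2x = −4x³. Subtract (−4x³)·D = −8x⁴ − 36x³. Remainder: 6x³ + 23x² − 16x + 14.
Step 5: lead(6x³ + 23x² − 16x + 14) ÷ lead(D) = 6x³ ÷ 2x = 3x². Subtract (3x²)·D = 6x³ + 27x². Remainder: −4x² − 16x + 14.
Step 6: lead(−4x² − 16x + 14) ÷ lead(D) = −4x² ÷ 2x = −2x. Subtract (−2x)·D = −4x² − 18x. Remainder: 2x + 14.
Step 7: lead(2x + 14) ÷ lead(D) = 2x ÷ 2x = 1. Subtract (1)·D = 2x + 9. Remainder: 5.

R = [5]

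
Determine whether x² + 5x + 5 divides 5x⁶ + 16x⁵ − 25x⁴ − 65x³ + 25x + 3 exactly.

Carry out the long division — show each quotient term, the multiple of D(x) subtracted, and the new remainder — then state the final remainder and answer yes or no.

Step 1: lead(5x⁶ + 16x⁵ − 25x⁴ − 65x³ + 25x + 3) ÷ lead(D) = 5x⁶ ÷ x² = 5x⁴. Subtract (5x⁴)·D = 5x⁶ + 25x⁵ + 25x⁴. Remainder: −9x⁵ − 50x⁴ − 65x³ + 25x + 3.
Step 2: lead(−9x⁵ − 50x⁴ − 65x³ + 25x + 3) ÷ lead(D) = −9x⁵ ÷ x² = −9x³. Subtract (−9x³)·D = −9x⁵ − 45x⁴ − 45x³. Remainder: −5x⁴ − 20x³ + 25x + 3.
Step 3: lead(−5x⁴ − 20x³ + 25x + 3) ÷ lead(D) = −5x⁴ ÷ x² = −5x². Subtract (−5x²)·D = −5x⁴ − 25x³ − 25x². Remainder: 5x³ + 25x² + 25x + 3.
Step 4: lead(5x³ + 25x² + 25x + 3) ÷ lead(D) = 5x³ ÷ x² = 5x. Subtract (5x)·D = 5x³ + 25x² + 25x. Remainder: 3.

R(x) = 3, so D(x) is not a factor of P(x). no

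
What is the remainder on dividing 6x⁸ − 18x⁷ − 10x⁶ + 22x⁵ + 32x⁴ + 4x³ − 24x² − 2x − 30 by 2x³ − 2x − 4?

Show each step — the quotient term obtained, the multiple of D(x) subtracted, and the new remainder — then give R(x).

R(x) = −6x − 6

Step 1: lead(6x⁸ − 18x⁷ − 10x⁶ + 22x⁵ + 32x⁴ + 4x³ − 24x² − 2x − 30) ÷ lead(D) = 6x⁸ ÷ 2x³ = 3x⁵. Subtract (3x⁵)·D = 6x⁸ − 6x⁶ − 12x⁵. Remainder: −18x⁷ − 4x⁶ + 34x⁵ + 32x⁴ + 4x³ − 24x² − 2x − 30.
Step 2: lead(−18x⁷ − 4x⁶ + 34x⁵ + 32x⁴ + 4x³ − 24x² − 2x − 30) ÷ lead(D) = −18x⁷ ÷ 2x³ = −9x⁴. Subtract (−9x⁴)·D = −18x⁷ + 18x⁵ + 36x⁴. Remainder: −4x⁶ + 16x⁵ − 4x⁴ + 4x³ − 24x² − 2x − 30.
Step 3: lead(−4x⁶ + 16x⁵ − 4x⁴ + 4x³ − 24x² − 2x − 30) ÷ lead(D) = −4x⁶ ÷ 2x³ = −2x³. Subtract (−2x³)·D = −4x⁶ + 4x⁴ + 8x³. Remainder: 16x⁵ − 8x⁴ − 4x³ − 24x² − 2x − 30.
Step 4: lead(16x⁵ − 8x⁴ − 4x³ − 24x² − 2x − 30) ÷ lead(D) = 16x⁵ ÷ 2x³ = 8x². Subtract (8x²)·D = 16x⁵ − 16x³ − 32x². Remainder: −8x⁴ + 12x³ + 8x² − 2x − 30.
Step 5: lead(−8x⁴ + 12x³ + 8x² − 2x − 30) ÷ lead(D) = −8x⁴ ÷ 2x³ = −4x. Subtract (−4x)·D = −8x⁴ + 8x² + 16x. Remainder: 12x³ − 18x − 30.
Step 6: lead(12x³ − 18x − 30) ÷ lead(D) = 12x³ ÷ 2x³ = 6. Subtract (6)·D = 12x³ − 12x − 24. Remainder: −6x − 6.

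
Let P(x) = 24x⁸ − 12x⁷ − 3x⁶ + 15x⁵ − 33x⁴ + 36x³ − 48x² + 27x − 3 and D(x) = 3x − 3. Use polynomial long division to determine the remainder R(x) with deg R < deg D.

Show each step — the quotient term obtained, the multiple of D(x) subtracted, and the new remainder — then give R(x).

Step 1: lead(24x⁸ − 12x⁷ − 3x⁶ + 15x⁵ − 33x⁴ + 36x³ − 48x² + 27x − 3) ÷ lead(D) = 24x⁸ ÷ 3x = 8x⁷. Subtract (8x⁷)·D = 24x⁸ − 24x⁷. Remainder: 12x⁷ − 3x⁶ + 15x⁵ − 33x⁴ + 36x³ − 48x² + 27x − 3.
Step 2: lead(12x⁷ − 3x⁶ + 15x⁵ − 33x⁴ + 36x³ − 48x² + 27x − 3) ÷ lead(D) = 12x⁷ ÷ 3x = 4x⁶. Subtract (4x⁶)·D = 12x⁷ − 12x⁶. Remainder: 9x⁶ + 15x⁵ − 33x⁴ + 36x³ − 48x² + 27x − 3.
Step 3: lead(9x⁶ + 15x⁵ − 33x⁴ + 36x³ − 48x² + 27x − 3) ÷ lead(D) = 9x⁶ ÷ 3x = 3x⁵. Subtract (3x⁵)·D = 9x⁶ − 9x⁵. Remainder: 24x⁵ − 33x⁴ + 36x³ − 48x² + 27x − 3.
Step 4: lead(24x⁵ − 33x⁴ + 36x³ − 48x² + 27x − 3) ÷ lead(D) = 24x⁵ ÷ 3x = 8x⁴. Subtract (8x⁴)·D = 24x⁵ − 24x⁴. Remainder: −9x⁴ + 36x³ − 48x² + 27x − 3.
Step 5: lead(−9x⁴ + 36x³ − 48x² + 27x − 3) ÷ lead(D) = −9x⁴ ÷ 3x = −3x³. Subtract (−3x³)·D = −9x⁴ + 9x³. Remainder: 27x³ − 48x² + 27x − 3.
Step 6: lead(27x³ − 48x² + 27x − 3) ÷ lead(D) = 27x³ ÷ 3x = 9x². Subtract (9x²)·D = 27x³ − 27x². Remainder: −21x² + 27x − 3.
Step 7: lead(−21x² + 27x − 3) ÷ lead(D) = −21x² ÷ 3x = −7x. Subtract (−7x)·D = −21x² + 21x. Remainder: 6x − 3.
Step 8: lead(6x − 3) ÷ lead(D) = 6x ÷ 3x = 2. Subtract (2)·D = 6x − 6. Remainder: 3.

R(x) = 3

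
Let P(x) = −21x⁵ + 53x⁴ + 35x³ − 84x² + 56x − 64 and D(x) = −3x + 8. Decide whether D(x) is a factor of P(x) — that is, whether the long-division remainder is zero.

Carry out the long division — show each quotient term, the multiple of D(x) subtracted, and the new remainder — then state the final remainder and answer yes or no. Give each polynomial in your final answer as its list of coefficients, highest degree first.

Step 1: lead(−21x⁵ + 53x⁴ + 35x³ − 84x² + 56x − 64) ÷ lead(D) = −21x⁵ ÷ −3x = 7x⁴. Subtract (7x⁴)·D = −21x⁵ + 56x⁴. Remainder: −3x⁴ + 35x³ − 84x² + 56x − 64.
Step 2: lead(−3x⁴ + 35x³ − 84x² + 56x − 64) ÷ lead(D) = −3x⁴ ÷ −3x = x³. Subtract (x³)·D = −3x⁴ + 8x³. Remainder: 27x³ − 84x² + 56x − 64.
Step 3: lead(27x³ − 84x² + 56x − 64) ÷ lead(D) = 27x³ ÷ −3x = −9x². Subtract (−9x²)·D = 27x³ − 72x². Remainder: −12x² + 56x − 64.
Step 4: lead(−12x² + 56x − 64) ÷ lead(D) = −12x² ÷ −3x = 4x. Subtract (4x)·D = −12x² + 32x. Remainder: 24x − 64.
Step 5: lead(24x − 64) ÷ lead(D) = 24x ÷ −3x = −8. Subtract (−8)·D = 24x − 64. Remainder: 0.

R = [0], so D(x) is a factor of P(x). yes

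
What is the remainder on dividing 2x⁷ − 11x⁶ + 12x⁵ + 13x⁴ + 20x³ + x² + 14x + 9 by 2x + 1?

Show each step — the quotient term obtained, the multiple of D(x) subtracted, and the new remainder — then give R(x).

R(x) = 0

Step 1: lead(2x⁷ − 11x⁶ + 12x⁵ + 13x⁴ + 20x³ + x² + 14x + 9) ÷ lead(D) = 2x⁷ ÷ 2x = x⁶. Subtract (x⁶)·D = 2x⁷ + x⁶. Remainder: −12x⁶ + 12x⁵ + 13x⁴ + 20x³ + x² + 14x + 9.
Step 2: lead(−12x⁶ + 12x⁵ + 13x⁴ + 20x³ + x² + 14x + 9) ÷ lead(D) = −12x⁶ ÷ 2x = −6x⁵. Subtract (−6x⁵)·D = −12x⁶ − 6x⁵. Remainder: 18x⁵ + 13x⁴ + 20x³ + x² + 14x + 9.
Step 3: lead(18x⁵ + 13x⁴ + 20x³ + x² + 14x + 9) ÷ lead(D) = 18x⁵ ÷ 2x = 9x⁴. Subtract (9x⁴)·D = 18x⁵ + 9x⁴. Remainder: 4x⁴ + 20x³ + x² + 14x + 9.
Step 4: lead(4x⁴ + 20x³ + x² + 14x + 9) ÷ lead(D) = 4x⁴ ÷ 2x = 2x³. Subtract (2x³)·D = 4x⁴ + 2x³. Remainder: 18x³ + x² + 14x + 9.
Step 5: lead(18x³ + x² + 14x + 9) ÷ lead(D) = 18x³ ÷ 2x = 9x². Subtract (9x²)·D = 18x³ + 9x². Remainder: −8x² + 14x + 9.
Step 6: lead(−8x² + 14x + 9) ÷ lead(D) = −8x² ÷ 2x = −4x. Subtract (−4x)·D = −8x² − 4x. Remainder: 18x + 9.
Step 7: lead(18x + 9) ÷ lead(D) = 18x ÷ 2x = 9. Subtract (9)·D = 18x + 9. Remainder: 0.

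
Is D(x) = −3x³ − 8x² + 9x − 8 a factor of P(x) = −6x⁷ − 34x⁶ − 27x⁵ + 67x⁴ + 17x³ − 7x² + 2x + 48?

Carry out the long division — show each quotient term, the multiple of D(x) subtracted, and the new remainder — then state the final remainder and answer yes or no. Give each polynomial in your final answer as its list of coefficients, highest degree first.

Step 1: lead(−6x⁷ − 34x⁶ − 27x⁵ + 67x⁴ + 17x³ − 7x² + 2x + 48) ÷ lead(D) = −6x⁷ ÷ −3x³ = 2x⁴. Subtract (2x⁴)·D = −6x⁷ − 16x⁶ + 18x⁵ − 16x⁴. Remainder: −18x⁶ − 45x⁵ + 83x⁴ + 17x³ − 7x² + 2x + 48.
Step 2: lead(−18x⁶ − 45x⁵ + 83x⁴ + 17x³ − 7x² + 2x + 48) ÷ lead(D) = −18x⁶ ÷ −3x³ = 6x³. Subtract (6x³)·D = −18x⁶ − 48x⁵ + 54x⁴ − 48x³. Remainder: 3x⁵ + 29x⁴ + 65x³ − 7x² + 2x + 48.
Step 3: lead(3x⁵ + 29x⁴ + 65x³ − 7x² + 2x + 48) ÷ lead(D) = 3x⁵ ÷ −3x³ = −x². Subtract (−x²)·D = 3x⁵ + 8x⁴ − 9x³ + 8x². Remainder: 21x⁴ + 74x³ − 15x² + 2x + 48.
Step 4: lead(21x⁴ + 74x³ − 15x² + 2x + 48) ÷ lead(D) = 21x⁴ ÷ −3x³ = −7x. Subtract (−7x)·D = 21x⁴ + 56x³ − 63x² + 56x. Remainder: 18x³ + 48x² − 54x + 48.
Step 5: lead(18x³ + 48x² − 54x + 48) ÷ lead(D) = 18x³ ÷ −3x³ = −6. Subtract (−6)·D = 18x³ + 48x² − 54x + 48. Remainder: 0.

R = [0], so D(x) is a factor of P(x). yes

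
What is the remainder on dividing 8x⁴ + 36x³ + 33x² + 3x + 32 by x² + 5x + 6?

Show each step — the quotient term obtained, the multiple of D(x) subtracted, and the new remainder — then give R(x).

Step 1: lead(8x⁴ + 36x³ + 33x² + 3x + 32) ÷ lead(D) = 8x⁴ ÷ x² = 8x². Subtract (8x²)·D = 8x⁴ + 40x³ + 48x². Remainder: −4x³ − 15x² + 3x + 32.
Step 2: lead(−4x³ − 15x² + 3x + 32) ÷ lead(D) = −4x³ ÷ x² = −4x. Subtract (−4x)·D = −4x³ − 20x² − 24x. Remainder: 5x² + 27x + 32.
Step 3: lead(5x² + 27x + 32) ÷ lead(D) = 5x² ÷ x² = 5. Subtract (5)·D = 5x² + 25x + 30. Remainder: 2x + 2.

R(x) = 2x + 2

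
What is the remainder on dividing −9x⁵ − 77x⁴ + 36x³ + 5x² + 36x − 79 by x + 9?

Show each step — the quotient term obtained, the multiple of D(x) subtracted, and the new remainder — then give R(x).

R(x) = 2

Step 1: lead(−9x⁵ − 77x⁴ + 36x³ + 5x² + 36x − 79) ÷ lead(D) = −9x⁵ ÷ x = −9x⁴. Subtract (−9x⁴)·D = −9x⁵ − 81x⁴. Remainder: 4x⁴ + 36x³ + 5x² + 36x − 79.
Step 2: lead(4x⁴ + 36x³ + 5x² + 36x − 79) ÷ lead(D) = 4x⁴ ÷ x = 4x³. Subtract (4x³)·D = 4x⁴ + 36x³. Remainder: 5x² + 36x − 79.
Step 3: lead(5x² + 36x − 79) ÷ lead(D) = 5x² ÷ x = 5x. Subtract (5x)·D = 5x² + 45x. Remainder: −9x − 79.
Step 4: lead(−9x − 79) ÷ lead(D) = −9x ÷ x = −9. Subtract (−9)·D = −9x − 81. Remainder: 2.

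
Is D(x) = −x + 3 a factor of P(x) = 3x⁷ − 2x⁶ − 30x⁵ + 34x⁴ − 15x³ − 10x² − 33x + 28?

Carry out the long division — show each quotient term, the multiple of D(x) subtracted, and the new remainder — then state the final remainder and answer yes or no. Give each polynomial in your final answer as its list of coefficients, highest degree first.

R = [1], so D(x) is not a factor of P(x). no

Step 1: lead(3x⁷ − 2x⁶ − 30x⁵ + 34x⁴ − 15x³ − 10x² − 33x + 28) ÷ lead(D) = 3x⁷ ÷ −x = −3x⁶. Subtract (−3x⁶)·D = 3x⁷ − 9x⁶. Remainder: 7x⁶ − 30x⁵ + 34x⁴ − 15x³ − 10x² − 33x + 28.
Step 2: lead(7x⁶ − 30x⁵ + 34x⁴ − 15x³ − 10x² − 33x + 28) ÷ lead(D) = 7x⁶ ÷ −x = −7x⁵. Subtract (−7x⁵)·D = 7x⁶ − 21x⁵. Remainder: −9x⁵ + 34x⁴ − 15x³ − 10x² − 33x + 28.
Step 3: lead(−9x⁵ + 34x⁴ − 15x³ − 10x² − 33x + 28) ÷ lead(D) = −9x⁵ ÷ −x = 9x⁴. Subtract (9x⁴)·D = −9x⁵ + 27x⁴. Remainder: 7x⁴ − 15x³ − 10x² − 33x + 28.
Step 4: lead(7x⁴ − 15x³ − 10x² − 33x + 28) ÷ lead(D) = 7x⁴ ÷ −x = −7x³. Subtract (−7x³)·D = 7x⁴ − 21x³. Remainder: 6x³ − 10x² − 33x + 28.
Step 5: lead(6x³ − 10x² − 33x + 28) ÷ lead(D) = 6x³ ÷ −x = −6x². Subtract (−6x²)·D = 6x³ − 18x². Remainder: 8x² − 33x + 28.
Step 6: lead(8x² − 33x + 28) ÷ lead(D) = 8x² ÷ −x = −8x. Subtract (−8x)·D = 8x² − 24x. Remainder: −9x + 28.
Step 7: lead(−9x + 28) ÷ lead(D) = −9x ÷ −x = 9. Subtract (9)·D = −9x + 27. Remainder: 1.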